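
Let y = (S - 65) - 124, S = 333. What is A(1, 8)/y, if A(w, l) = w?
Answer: 1/144 ≈ 0.0069444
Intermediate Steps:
y = 144 (y = (333 - 65) - 124 = 268 - 124 = 144)
A(1, 8)/y = 1/144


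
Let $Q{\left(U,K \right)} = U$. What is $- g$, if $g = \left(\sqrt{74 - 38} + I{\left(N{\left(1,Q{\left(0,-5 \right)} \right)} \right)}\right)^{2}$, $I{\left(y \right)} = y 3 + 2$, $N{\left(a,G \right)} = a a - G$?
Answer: $-121$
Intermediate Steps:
$N{\left(a,G \right)} = a^{2} - G$
$I{\left(y \right)} = 2 + 3 y$ ($I{\left(y \right)} = 3 y + 2 = 2 + 3 y$)
$g = 121$ ($g = \left(\sqrt{74 - 38} + \left(2 + 3 \left(1^{2} - 0\right)\right)\right)^{2} = \left(\sqrt{36} + \left(2 + 3 \left(1 + 0\right)\right)\right)^{2} = \left(6 + \left(2 + 3 \cdot 1\right)\right)^{2} = \left(6 + \left(2 + 3\right)\right)^{2} = \left(6 + 5\right)^{2} = 11^{2} = 121$)
$- g = \left(-1\right) 121 = -121$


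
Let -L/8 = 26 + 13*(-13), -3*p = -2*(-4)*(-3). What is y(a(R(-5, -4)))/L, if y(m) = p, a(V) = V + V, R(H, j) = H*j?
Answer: 1/143 ≈ 0.0069930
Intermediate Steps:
a(V) = 2*V
p = 8 (p = -(-2*(-4))*(-3)/3 = -8*(-3)/3 = -⅓*(-24) = 8)
y(m) = 8
L = 1144 (L = -8*(26 + 13*(-13)) = -8*(26 - 169) = -8*(-143) = 1144)
y(a(R(-5, -4)))/L = 8/1144 = 8*(1/1144) = 1/143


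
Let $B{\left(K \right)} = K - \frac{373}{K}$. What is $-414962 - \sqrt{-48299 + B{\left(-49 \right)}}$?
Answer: $-414962 - \frac{i \sqrt{2368679}}{7} \approx -4.1496 \cdot 10^{5} - 219.86 i$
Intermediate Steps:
$-414962 - \sqrt{-48299 + B{\left(-49 \right)}} = -414962 - \sqrt{-48299 - \left(49 + \frac{373}{-49}\right)} = -414962 - \sqrt{-48299 - \frac{2028}{49}} = -414962 - \sqrt{- \frac{2368679}{49}} = -414962 - \frac{i \sqrt{2368679}}{7}$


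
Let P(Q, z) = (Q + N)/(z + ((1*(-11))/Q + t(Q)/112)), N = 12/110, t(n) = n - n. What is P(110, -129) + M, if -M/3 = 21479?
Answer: -915081949/14201 ≈ -64438.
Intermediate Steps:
t(n) = 0
N = 6/55 (N = 12*(1/110) = 6/55 ≈ 0.10909)
M = -64437 (M = -3*21479 = -64437)
P(Q, z) = (6/55 + Q)/(z - 11/Q) (P(Q, z) = (Q + 6/55)/(z + ((1*(-11))/Q + 0/112)) = (6/55 + Q)/(z + (-11/Q + 0*(1/112))) = (6/55 + Q)/(z + (-11/Q + 0)) = (6/55 + Q)/(z - 11/Q))
P(110, -129) + M = (1/55)*110*(6 + 55*110)/(-11 + 110*(-129)) - 64437 = (1/55)*110*(6 + 6050)/(-11 - 14190) - 64437 = (1/55)*110*6056/(-14201) - 64437 = (1/55)*110*(-1/14201)*6056 - 64437 = -12112/14201 - 64437 = -915081949/14201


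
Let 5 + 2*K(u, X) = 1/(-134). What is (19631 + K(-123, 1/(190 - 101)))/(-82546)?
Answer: -5260437/22122328 ≈ -0.23779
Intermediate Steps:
K(u, X) = -671/268 (K(u, X) = -5/2 + (½)/(-134) = -5/2 + (½)*(-1/134) = -5/2 - 1/268 = -671/268)
(19631 + K(-123, 1/(190 - 101)))/(-82546) = (19631 - 671/268)/(-82546) = (5260437/268)*(-1/82546) = -5260437/22122328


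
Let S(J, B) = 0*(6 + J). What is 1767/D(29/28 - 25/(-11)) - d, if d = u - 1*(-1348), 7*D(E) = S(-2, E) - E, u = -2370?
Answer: -2768234/1019 ≈ -2716.6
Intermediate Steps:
S(J, B) = 0
D(E) = -E/7 (D(E) = (0 - E)/7 = (-E)/7 = -E/7)
d = -1022 (d = -2370 - 1*(-1348) = -2370 + 1348 = -1022)
1767/D(29/28 - 25/(-11)) - d = 1767/((-(29/28 - 25/(-11))/7)) - 1*(-1022) = 1767/((-(29*(1/28) - 25*(-1/11))/7)) + 1022 = 1767/((-(29/28 + 25/11)/7)) + 1022 = 1767/((-⅐*1019/308)) + 1022 = 1767/(-1019/2156) + 1022 = 1767*(-2156/1019) + 1022 = -3809652/1019 + 1022 = -2768234/1019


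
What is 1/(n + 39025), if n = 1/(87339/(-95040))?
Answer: 29113/1136103145 ≈ 2.5625e-5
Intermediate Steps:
n = -31680/29113 (n = 1/(87339*(-1/95040)) = 1/(-29113/31680) = -31680/29113 ≈ -1.0882)
1/(n + 39025) = 1/(-31680/29113 + 39025) = 1/(1136103145/29113) = 29113/1136103145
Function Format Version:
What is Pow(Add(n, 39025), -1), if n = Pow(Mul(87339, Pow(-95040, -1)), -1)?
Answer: Rational(29113, 1136103145) ≈ 2.5625e-5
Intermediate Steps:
n = Rational(-31680, 29113) (n = Pow(Mul(87339, Rational(-1, 95040)), -1) = Pow(Rational(-29113, 31680), -1) = Rational(-31680, 29113) ≈ -1.0882)
Pow(Add(n, 39025), -1) = Pow(Add(Rational(-31680, 29113), 39025), -1) = Pow(Rational(1136103145, 29113), -1) = Rational(29113, 1136103145)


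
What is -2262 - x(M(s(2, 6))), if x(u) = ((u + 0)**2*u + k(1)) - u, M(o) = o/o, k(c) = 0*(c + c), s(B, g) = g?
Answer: -2262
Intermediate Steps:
k(c) = 0 (k(c) = 0*(2*c) = 0)
M(o) = 1
x(u) = u**3 - u (x(u) = ((u + 0)**2*u + 0) - u = (u**2*u + 0) - u = (u**3 + 0) - u = u**3 - u)
-2262 - x(M(s(2, 6))) = -2262 - (1**3 - 1*1) = -2262 - (1 - 1) = -2262 - 1*0 = -2262 + 0 = -2262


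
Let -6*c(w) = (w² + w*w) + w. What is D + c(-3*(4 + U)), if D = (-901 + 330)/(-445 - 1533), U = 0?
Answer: -90417/1978 ≈ -45.711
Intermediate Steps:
c(w) = -w²/3 - w/6 (c(w) = -((w² + w*w) + w)/6 = -((w² + w²) + w)/6 = -(2*w² + w)/6 = -(w + 2*w²)/6 = -w²/3 - w/6)
D = 571/1978 (D = -571/(-1978) = -571*(-1/1978) = 571/1978 ≈ 0.28868)
D + c(-3*(4 + U)) = 571/1978 - (-3*(4 + 0))*(1 + 2*(-3*(4 + 0)))/6 = 571/1978 - (-3*4)*(1 + 2*(-3*4))/6 = 571/1978 - ⅙*(-12)*(1 + 2*(-12)) = 571/1978 - ⅙*(-12)*(1 - 24) = 571/1978 - ⅙*(-12)*(-23) = 571/1978 - 46 = -90417/1978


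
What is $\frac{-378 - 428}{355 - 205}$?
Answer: $- \frac{403}{75} \approx -5.3733$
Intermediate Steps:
$\frac{-378 - 428}{355 - 205} = - \frac{806}{150} = \left(-806\right) \frac{1}{150} = - \frac{403}{75}$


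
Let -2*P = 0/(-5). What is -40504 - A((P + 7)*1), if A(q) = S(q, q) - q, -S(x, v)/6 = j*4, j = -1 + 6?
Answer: -40377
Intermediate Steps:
j = 5
P = 0 (P = -0/(2*(-5)) = -(-1)*0/10 = -½*0 = 0)
S(x, v) = -120 (S(x, v) = -30*4 = -6*20 = -120)
A(q) = -120 - q
-40504 - A((P + 7)*1) = -40504 - (-120 - (0 + 7)) = -40504 - (-120 - 7) = -40504 - 1*(-127) = -40504 + 127 = -40377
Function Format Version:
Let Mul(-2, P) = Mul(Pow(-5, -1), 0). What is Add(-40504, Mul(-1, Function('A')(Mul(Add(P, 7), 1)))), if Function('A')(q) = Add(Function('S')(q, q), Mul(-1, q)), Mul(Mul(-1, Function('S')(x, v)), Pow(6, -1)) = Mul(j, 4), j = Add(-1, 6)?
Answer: -40377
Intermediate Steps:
j = 5
P = 0 (P = Mul(Rational(-1, 2), Mul(Pow(-5, -1), 0)) = Mul(Rational(-1, 2), Mul(Rational(-1, 5), 0)) = Mul(Rational(-1, 2), 0) = 0)
Function('S')(x, v) = -120 (Function('S')(x, v) = Mul(-6, Mul(5, 4)) = Mul(-6, 20) = -120)
Function('A')(q) = Add(-120, Mul(-1, q))
Add(-40504, Mul(-1, Function('A')(Mul(Add(P, 7), 1)))) = Add(-40504, Mul(-1, Add(-120, Mul(-1, Mul(Add(0, 7), 1))))) = Add(-40504, Mul(-1, Add(-120, Mul(-1, Mul(7, 1))))) = Add(-40504, Mul(-1, Add(-120, Mul(-1, 7)))) = Add(-40504, Mul(-1, Add(-120, -7))) = Add(-40504, Mul(-1, -127)) = Add(-40504, 127) = -40377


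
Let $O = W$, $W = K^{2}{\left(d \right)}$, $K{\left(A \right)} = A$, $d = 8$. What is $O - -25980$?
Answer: $26044$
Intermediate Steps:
$W = 64$ ($W = 8^{2} = 64$)
$O = 64$
$O - -25980 = 64 - -25980 = 64 + 25980 = 26044$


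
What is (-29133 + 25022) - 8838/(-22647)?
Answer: -31030993/7549 ≈ -4110.6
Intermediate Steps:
(-29133 + 25022) - 8838/(-22647) = -4111 - 8838*(-1/22647) = -4111 + 2946/7549 = -31030993/7549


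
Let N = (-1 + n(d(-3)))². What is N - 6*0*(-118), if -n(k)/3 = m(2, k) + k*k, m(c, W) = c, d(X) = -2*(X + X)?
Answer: 192721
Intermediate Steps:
d(X) = -4*X
n(k) = -6 - 3*k² (n(k) = -3*(2 + k*k) = -3*(2 + k²) = -6 - 3*k²)
N = 192721 (N = (-1 + (-6 - 3*(-4*(-3))²))² = (-1 + (-6 - 3*12²))² = (-1 + (-6 - 3*144))² = (-1 + (-6 - 432))² = (-1 - 438)² = (-439)² = 192721)
N - 6*0*(-118) = 192721 - 6*0*(-118) = 192721 + 0*(-118) = 192721 + 0 = 192721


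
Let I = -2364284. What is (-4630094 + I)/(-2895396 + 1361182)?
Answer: 3497189/767107 ≈ 4.5589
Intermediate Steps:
(-4630094 + I)/(-2895396 + 1361182) = (-4630094 - 2364284)/(-2895396 + 1361182) = -6994378/(-1534214) = -6994378*(-1/1534214) = 3497189/767107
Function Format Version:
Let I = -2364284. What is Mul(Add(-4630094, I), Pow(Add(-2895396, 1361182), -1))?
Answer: Rational(3497189, 767107) ≈ 4.5589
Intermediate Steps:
Mul(Add(-4630094, I), Pow(Add(-2895396, 1361182), -1)) = Mul(Add(-4630094, -2364284), Pow(Add(-2895396, 1361182), -1)) = Mul(-6994378, Pow(-1534214, -1)) = Mul(-6994378, Rational(-1, 1534214)) = Rational(3497189, 767107)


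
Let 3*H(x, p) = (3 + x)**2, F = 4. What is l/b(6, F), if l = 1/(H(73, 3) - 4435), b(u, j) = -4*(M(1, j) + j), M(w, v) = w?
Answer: 3/150580 ≈ 1.9923e-5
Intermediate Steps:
H(x, p) = (3 + x)**2/3
b(u, j) = -4 - 4*j (b(u, j) = -4*(1 + j) = -4 - 4*j)
l = -3/7529 (l = 1/((3 + 73)**2/3 - 4435) = 1/((1/3)*76**2 - 4435) = 1/((1/3)*5776 - 4435) = 1/(5776/3 - 4435) = 1/(-7529/3) = -3/7529 ≈ -0.00039846)
l/b(6, F) = -3/7529/(-4 - 4*4) = -3/7529/(-4 - 16) = -3/7529/(-20) = -1/20*(-3/7529) = 3/150580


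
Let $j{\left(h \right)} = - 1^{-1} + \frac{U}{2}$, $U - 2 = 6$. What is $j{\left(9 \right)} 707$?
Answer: $2121$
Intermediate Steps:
$U = 8$ ($U = 2 + 6 = 8$)
$j{\left(h \right)} = 3$ ($j{\left(h \right)} = - 1^{-1} + \frac{8}{2} = \left(-1\right) 1 + 8 \cdot \frac{1}{2} = -1 + 4 = 3$)
$j{\left(9 \right)} 707 = 3 \cdot 707 = 2121$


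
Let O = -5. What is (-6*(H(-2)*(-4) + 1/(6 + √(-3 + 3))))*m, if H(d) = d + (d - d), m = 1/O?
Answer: 49/5 ≈ 9.8000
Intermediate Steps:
m = -⅕ (m = 1/(-5) = -⅕ ≈ -0.20000)
H(d) = d (H(d) = d + 0 = d)
(-6*(H(-2)*(-4) + 1/(6 + √(-3 + 3))))*m = -6*(-2*(-4) + 1/(6 + √(-3 + 3)))*(-⅕) = -6*(8 + 1/(6 + √0))*(-⅕) = -6*(8 + 1/(6 + 0))*(-⅕) = -6*(8 + 1/6)*(-⅕) = -6*(8 + ⅙)*(-⅕) = -6*49/6*(-⅕) = -49*(-⅕) = 49/5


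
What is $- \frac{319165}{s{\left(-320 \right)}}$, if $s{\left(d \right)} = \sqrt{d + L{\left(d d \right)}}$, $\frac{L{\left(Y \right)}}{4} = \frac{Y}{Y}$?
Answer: $\frac{319165 i \sqrt{79}}{158} \approx 17954.0 i$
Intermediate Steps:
$L{\left(Y \right)} = 4$ ($L{\left(Y \right)} = 4 \frac{Y}{Y} = 4 \cdot 1 = 4$)
$s{\left(d \right)} = \sqrt{4 + d}$ ($s{\left(d \right)} = \sqrt{d + 4} = \sqrt{4 + d}$)
$- \frac{319165}{s{\left(-320 \right)}} = - \frac{319165}{\sqrt{4 - 320}} = - \frac{319165}{\sqrt{-316}} = - \frac{319165}{2 i \sqrt{79}} = - 319165 \left(- \frac{i \sqrt{79}}{158}\right) = \frac{319165 i \sqrt{79}}{158}$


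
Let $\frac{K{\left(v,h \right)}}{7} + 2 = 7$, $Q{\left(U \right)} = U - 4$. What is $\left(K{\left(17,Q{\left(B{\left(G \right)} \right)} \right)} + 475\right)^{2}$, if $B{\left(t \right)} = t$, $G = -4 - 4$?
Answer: $260100$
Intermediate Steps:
$G = -8$ ($G = -4 - 4 = -8$)
$Q{\left(U \right)} = -4 + U$
$K{\left(v,h \right)} = 35$ ($K{\left(v,h \right)} = -14 + 7 \cdot 7 = -14 + 49 = 35$)
$\left(K{\left(17,Q{\left(B{\left(G \right)} \right)} \right)} + 475\right)^{2} = \left(35 + 475\right)^{2} = 510^{2} = 260100$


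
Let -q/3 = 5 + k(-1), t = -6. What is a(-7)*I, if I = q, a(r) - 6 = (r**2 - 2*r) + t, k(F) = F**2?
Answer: -1134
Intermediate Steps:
q = -18 (q = -3*(5 + (-1)**2) = -3*(5 + 1) = -3*6 = -18)
a(r) = r**2 - 2*r (a(r) = 6 + ((r**2 - 2*r) - 6) = 6 + (-6 + r**2 - 2*r) = r**2 - 2*r)
I = -18
a(-7)*I = -7*(-2 - 7)*(-18) = -7*(-9)*(-18) = 63*(-18) = -1134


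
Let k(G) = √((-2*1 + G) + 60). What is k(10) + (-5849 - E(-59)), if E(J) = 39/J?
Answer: -345052/59 + 2*√17 ≈ -5840.1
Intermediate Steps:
k(G) = √(58 + G) (k(G) = √((-2 + G) + 60) = √(58 + G))
k(10) + (-5849 - E(-59)) = √(58 + 10) + (-5849 - 39/(-59)) = √68 + (-5849 - 39*(-1)/59) = 2*√17 + (-5849 - 1*(-39/59)) = 2*√17 + (-5849 + 39/59) = 2*√17 - 345052/59 = -345052/59 + 2*√17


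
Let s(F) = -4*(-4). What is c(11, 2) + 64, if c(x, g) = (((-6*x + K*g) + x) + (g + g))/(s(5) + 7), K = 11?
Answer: 1443/23 ≈ 62.739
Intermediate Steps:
s(F) = 16
c(x, g) = -5*x/23 + 13*g/23 (c(x, g) = (((-6*x + 11*g) + x) + (g + g))/(16 + 7) = ((-5*x + 11*g) + 2*g)/23 = (-5*x + 13*g)*(1/23) = -5*x/23 + 13*g/23)
c(11, 2) + 64 = (-5/23*11 + (13/23)*2) + 64 = (-55/23 + 26/23) + 64 = -29/23 + 64 = 1443/23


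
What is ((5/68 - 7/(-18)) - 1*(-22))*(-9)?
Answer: -13747/68 ≈ -202.16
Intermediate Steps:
((5/68 - 7/(-18)) - 1*(-22))*(-9) = ((5*(1/68) - 7*(-1/18)) + 22)*(-9) = ((5/68 + 7/18) + 22)*(-9) = (283/612 + 22)*(-9) = (13747/612)*(-9) = -13747/68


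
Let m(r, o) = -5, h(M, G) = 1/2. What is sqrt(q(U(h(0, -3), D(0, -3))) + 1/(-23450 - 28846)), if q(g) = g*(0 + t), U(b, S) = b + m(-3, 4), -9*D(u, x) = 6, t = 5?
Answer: I*sqrt(15383665914)/26148 ≈ 4.7434*I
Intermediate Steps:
h(M, G) = 1/2
D(u, x) = -2/3 (D(u, x) = -1/9*6 = -2/3)
U(b, S) = -5 + b (U(b, S) = b - 5 = -5 + b)
q(g) = 5*g (q(g) = g*(0 + 5) = g*5 = 5*g)
sqrt(q(U(h(0, -3), D(0, -3))) + 1/(-23450 - 28846)) = sqrt(5*(-5 + 1/2) + 1/(-23450 - 28846)) = sqrt(5*(-9/2) + 1/(-52296)) = sqrt(-45/2 - 1/52296) = sqrt(-1176661/52296) = I*sqrt(15383665914)/26148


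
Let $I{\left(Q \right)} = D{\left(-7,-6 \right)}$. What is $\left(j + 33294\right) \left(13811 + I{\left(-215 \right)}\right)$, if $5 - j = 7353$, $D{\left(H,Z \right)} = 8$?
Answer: $358547774$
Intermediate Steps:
$j = -7348$ ($j = 5 - 7353 = -7348$)
$I{\left(Q \right)} = 8$
$\left(j + 33294\right) \left(13811 + I{\left(-215 \right)}\right) = \left(-7348 + 33294\right) \left(13811 + 8\right) = 25946 \cdot 13819 = 358547774$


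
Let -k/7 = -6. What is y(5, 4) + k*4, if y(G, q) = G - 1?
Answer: 172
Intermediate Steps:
y(G, q) = -1 + G
k = 42 (k = -7*(-6) = 42)
y(5, 4) + k*4 = (-1 + 5) + 42*4 = 4 + 168 = 172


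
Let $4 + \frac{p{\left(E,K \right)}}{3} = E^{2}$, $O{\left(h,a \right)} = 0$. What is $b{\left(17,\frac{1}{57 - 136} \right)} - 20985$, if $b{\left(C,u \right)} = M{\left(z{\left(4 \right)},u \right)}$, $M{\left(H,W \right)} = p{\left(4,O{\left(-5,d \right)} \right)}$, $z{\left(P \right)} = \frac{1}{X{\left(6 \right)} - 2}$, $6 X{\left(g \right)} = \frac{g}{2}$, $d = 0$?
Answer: $-20949$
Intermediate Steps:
$X{\left(g \right)} = \frac{g}{12}$ ($X{\left(g \right)} = \frac{g \frac{1}{2}}{6} = \frac{\frac{1}{2} g}{6} = \frac{g}{12}$)
$z{\left(P \right)} = - \frac{2}{3}$ ($z{\left(P \right)} = \frac{1}{\frac{1}{12} \cdot 6 - 2} = \frac{1}{\frac{1}{2} - 2} = \frac{1}{- \frac{3}{2}} = - \frac{2}{3}$)
$p{\left(E,K \right)} = -12 + 3 E^{2}$
$M{\left(H,W \right)} = 36$ ($M{\left(H,W \right)} = -12 + 3 \cdot 4^{2} = -12 + 3 \cdot 16 = -12 + 48 = 36$)
$b{\left(C,u \right)} = 36$
$b{\left(17,\frac{1}{57 - 136} \right)} - 20985 = 36 - 20985 = -20949$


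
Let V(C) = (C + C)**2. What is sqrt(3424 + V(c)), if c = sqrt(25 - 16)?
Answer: 2*sqrt(865) ≈ 58.822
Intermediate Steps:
c = 3 (c = sqrt(9) = 3)
V(C) = 4*C**2 (V(C) = (2*C)**2 = 4*C**2)
sqrt(3424 + V(c)) = sqrt(3424 + 4*3**2) = sqrt(3424 + 4*9) = sqrt(3424 + 36) = sqrt(3460) = 2*sqrt(865)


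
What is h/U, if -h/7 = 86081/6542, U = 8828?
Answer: -602567/57752776 ≈ -0.010434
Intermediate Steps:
h = -602567/6542 ≈ -92.107
h/U = -602567/6542/8828 = -602567/6542*1/8828 = -602567/57752776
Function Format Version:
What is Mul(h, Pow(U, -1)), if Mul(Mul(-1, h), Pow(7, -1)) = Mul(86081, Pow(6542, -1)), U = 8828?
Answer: Rational(-602567, 57752776) ≈ -0.010434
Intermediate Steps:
h = Rational(-602567, 6542) (h = Mul(-7, Mul(86081, Pow(6542, -1))) = Mul(-7, Mul(86081, Rational(1, 6542))) = Mul(-7, Rational(86081, 6542)) = Rational(-602567, 6542) ≈ -92.107)
Mul(h, Pow(U, -1)) = Mul(Rational(-602567, 6542), Pow(8828, -1)) = Mul(Rational(-602567, 6542), Rational(1, 8828)) = Rational(-602567, 57752776)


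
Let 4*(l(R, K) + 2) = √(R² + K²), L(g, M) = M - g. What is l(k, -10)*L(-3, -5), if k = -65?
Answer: 4 - 5*√173/2 ≈ -28.882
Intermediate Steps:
l(R, K) = -2 + √(K² + R²)/4 (l(R, K) = -2 + √(R² + K²)/4 = -2 + √(K² + R²)/4)
l(k, -10)*L(-3, -5) = (-2 + √((-10)² + (-65)²)/4)*(-5 - 1*(-3)) = (-2 + √(100 + 4225)/4)*(-5 + 3) = (-2 + √4325/4)*(-2) = (-2 + (5*√173)/4)*(-2) = (-2 + 5*√173/4)*(-2) = 4 - 5*√173/2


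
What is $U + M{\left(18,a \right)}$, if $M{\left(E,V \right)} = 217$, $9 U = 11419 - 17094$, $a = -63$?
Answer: $- \frac{3722}{9} \approx -413.56$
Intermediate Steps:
$U = - \frac{5675}{9}$ ($U = \frac{11419 - 17094}{9} = \frac{1}{9} \left(-5675\right) = - \frac{5675}{9} \approx -630.56$)
$U + M{\left(18,a \right)} = - \frac{5675}{9} + 217 = - \frac{3722}{9}$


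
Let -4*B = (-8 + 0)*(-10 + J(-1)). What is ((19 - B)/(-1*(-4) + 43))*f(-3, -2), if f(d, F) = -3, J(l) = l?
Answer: -123/47 ≈ -2.6170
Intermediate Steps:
B = -22 (B = -(-8 + 0)*(-10 - 1)/4 = -(-2)*(-11) = -¼*88 = -22)
((19 - B)/(-1*(-4) + 43))*f(-3, -2) = ((19 - 1*(-22))/(-1*(-4) + 43))*(-3) = ((19 + 22)/(4 + 43))*(-3) = (41/47)*(-3) = -123/47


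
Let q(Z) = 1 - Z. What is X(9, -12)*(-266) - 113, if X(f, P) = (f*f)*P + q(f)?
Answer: 260567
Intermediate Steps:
X(f, P) = 1 - f + P*f² (X(f, P) = (f*f)*P + (1 - f) = f²*P + (1 - f) = P*f² + (1 - f) = 1 - f + P*f²)
X(9, -12)*(-266) - 113 = (1 - 1*9 - 12*9²)*(-266) - 113 = (1 - 9 - 12*81)*(-266) - 113 = (1 - 9 - 972)*(-266) - 113 = -980*(-266) - 113 = 260680 - 113 = 260567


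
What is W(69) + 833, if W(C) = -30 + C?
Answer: 872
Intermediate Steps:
W(69) + 833 = (-30 + 69) + 833 = 39 + 833 = 872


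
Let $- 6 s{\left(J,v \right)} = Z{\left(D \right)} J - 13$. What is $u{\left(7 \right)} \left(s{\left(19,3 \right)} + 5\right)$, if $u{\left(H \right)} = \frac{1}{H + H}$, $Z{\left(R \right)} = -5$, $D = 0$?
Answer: $\frac{23}{14} \approx 1.6429$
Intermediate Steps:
$u{\left(H \right)} = \frac{1}{2 H}$
$s{\left(J,v \right)} = \frac{13}{6} + \frac{5 J}{6}$ ($s{\left(J,v \right)} = - \frac{- 5 J - 13}{6} = - \frac{-13 - 5 J}{6} = \frac{13}{6} + \frac{5 J}{6}$)
$u{\left(7 \right)} \left(s{\left(19,3 \right)} + 5\right) = \frac{1}{2 \cdot 7} \left(\left(\frac{13}{6} + \frac{5}{6} \cdot 19\right) + 5\right) = \frac{1}{2} \cdot \frac{1}{7} \left(\left(\frac{13}{6} + \frac{95}{6}\right) + 5\right) = \frac{18 + 5}{14} = \frac{1}{14} \cdot 23 = \frac{23}{14}$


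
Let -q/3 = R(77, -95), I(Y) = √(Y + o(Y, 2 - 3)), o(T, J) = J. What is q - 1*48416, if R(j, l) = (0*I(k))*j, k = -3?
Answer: -48416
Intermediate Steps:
I(Y) = √(-1 + Y) (I(Y) = √(Y + (2 - 3)) = √(Y - 1) = √(-1 + Y))
R(j, l) = 0 (R(j, l) = (0*√(-1 - 3))*j = (0*√(-4))*j = (0*(2*I))*j = 0*j = 0)
q = 0 (q = -3*0 = 0)
q - 1*48416 = 0 - 1*48416 = 0 - 48416 = -48416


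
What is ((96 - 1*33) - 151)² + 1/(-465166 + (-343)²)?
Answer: 2691171647/347517 ≈ 7744.0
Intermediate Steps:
((96 - 1*33) - 151)² + 1/(-465166 + (-343)²) = ((96 - 33) - 151)² + 1/(-465166 + 117649) = (63 - 151)² + 1/(-347517) = (-88)² - 1/347517 = 7744 - 1/347517 = 2691171647/347517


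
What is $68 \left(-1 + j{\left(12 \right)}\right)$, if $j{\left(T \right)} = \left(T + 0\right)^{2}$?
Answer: $9724$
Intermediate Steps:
$j{\left(T \right)} = T^{2}$
$68 \left(-1 + j{\left(12 \right)}\right) = 68 \left(-1 + 12^{2}\right) = 68 \left(-1 + 144\right) = 68 \cdot 143 = 9724$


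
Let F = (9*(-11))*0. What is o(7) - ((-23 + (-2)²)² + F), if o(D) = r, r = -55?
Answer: -416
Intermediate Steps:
o(D) = -55
F = 0 (F = -99*0 = 0)
o(7) - ((-23 + (-2)²)² + F) = -55 - ((-23 + (-2)²)² + 0) = -55 - ((-23 + 4)² + 0) = -55 - ((-19)² + 0) = -55 - (361 + 0) = -55 - 1*361 = -55 - 361 = -416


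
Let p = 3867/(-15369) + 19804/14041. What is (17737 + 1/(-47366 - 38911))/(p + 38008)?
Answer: 110077256388627364/235887913651208199 ≈ 0.46665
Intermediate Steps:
p = 83357043/71932043 (p = 3867*(-1/15369) + 19804*(1/14041) = -1289/5123 + 19804/14041 = 83357043/71932043 ≈ 1.1588)
(17737 + 1/(-47366 - 38911))/(p + 38008) = (17737 + 1/(-47366 - 38911))/(83357043/71932043 + 38008) = (17737 + 1/(-86277))/(2734076447387/71932043) = (17737 - 1/86277)*(71932043/2734076447387) = (1530295148/86277)*(71932043/2734076447387) = 110077256388627364/235887913651208199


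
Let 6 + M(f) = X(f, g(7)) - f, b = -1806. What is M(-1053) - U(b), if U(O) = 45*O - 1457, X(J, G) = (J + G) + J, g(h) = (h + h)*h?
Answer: 81766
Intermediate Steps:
g(h) = 2*h² (g(h) = (2*h)*h = 2*h²)
X(J, G) = G + 2*J (X(J, G) = (G + J) + J = G + 2*J)
U(O) = -1457 + 45*O
M(f) = 92 + f (M(f) = -6 + ((2*7² + 2*f) - f) = -6 + ((2*49 + 2*f) - f) = -6 + ((98 + 2*f) - f) = -6 + (98 + f) = 92 + f)
M(-1053) - U(b) = (92 - 1053) - (-1457 + 45*(-1806)) = -961 - (-1457 - 81270) = -961 - 1*(-82727) = -961 + 82727 = 81766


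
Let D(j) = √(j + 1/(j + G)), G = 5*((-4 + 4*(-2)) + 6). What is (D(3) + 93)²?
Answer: 233603/27 + 248*√15/3 ≈ 8972.1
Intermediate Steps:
G = -30 (G = 5*((-4 - 8) + 6) = 5*(-12 + 6) = 5*(-6) = -30)
D(j) = √(j + 1/(-30 + j)) (D(j) = √(j + 1/(j - 30)) = √(j + 1/(-30 + j)))
(D(3) + 93)² = (√((1 + 3*(-30 + 3))/(-30 + 3)) + 93)² = (√((1 + 3*(-27))/(-27)) + 93)² = (√(-(1 - 81)/27) + 93)² = (√(-1/27*(-80)) + 93)² = (√(80/27) + 93)² = (4*√15/9 + 93)² = (93 + 4*√15/9)²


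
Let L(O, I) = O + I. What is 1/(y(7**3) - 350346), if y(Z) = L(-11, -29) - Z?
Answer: -1/350729 ≈ -2.8512e-6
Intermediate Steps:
L(O, I) = I + O
y(Z) = -40 - Z (y(Z) = (-29 - 11) - Z = -40 - Z)
1/(y(7**3) - 350346) = 1/((-40 - 1*7**3) - 350346) = 1/((-40 - 1*343) - 350346) = 1/((-40 - 343) - 350346) = 1/(-383 - 350346) = 1/(-350729) = -1/350729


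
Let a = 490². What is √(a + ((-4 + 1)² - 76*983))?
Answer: √165401 ≈ 406.70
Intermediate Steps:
a = 240100
√(a + ((-4 + 1)² - 76*983)) = √(240100 + ((-4 + 1)² - 76*983)) = √(240100 + ((-3)² - 74708)) = √(240100 + (9 - 74708)) = √(240100 - 74699) = √165401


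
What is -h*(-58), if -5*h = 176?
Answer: -10208/5 ≈ -2041.6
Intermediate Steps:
h = -176/5 (h = -⅕*176 = -176/5 ≈ -35.200)
-h*(-58) = -1*(-176/5)*(-58) = (176/5)*(-58) = -10208/5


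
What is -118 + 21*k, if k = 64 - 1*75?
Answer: -349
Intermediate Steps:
k = -11 (k = 64 - 75 = -11)
-118 + 21*k = -118 + 21*(-11) = -118 - 231 = -349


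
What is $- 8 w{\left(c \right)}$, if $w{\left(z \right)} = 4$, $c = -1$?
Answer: $-32$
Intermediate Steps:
$- 8 w{\left(c \right)} = \left(-8\right) 4 = -32$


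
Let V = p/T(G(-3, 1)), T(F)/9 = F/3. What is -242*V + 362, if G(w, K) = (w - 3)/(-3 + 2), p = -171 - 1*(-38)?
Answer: 19351/9 ≈ 2150.1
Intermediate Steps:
p = -133 (p = -171 + 38 = -133)
G(w, K) = 3 - w (G(w, K) = (-3 + w)/(-1) = (-3 + w)*(-1) = 3 - w)
T(F) = 3*F (T(F) = 9*(F/3) = 3*F)
V = -133/18 (V = -133*1/(3*(3 - 1*(-3))) = -133*1/(3*(3 + 3)) = -133/(3*6) = -133/18 ≈ -7.3889)
-242*V + 362 = -242*(-133/18) + 362 = 16093/9 + 362 = 19351/9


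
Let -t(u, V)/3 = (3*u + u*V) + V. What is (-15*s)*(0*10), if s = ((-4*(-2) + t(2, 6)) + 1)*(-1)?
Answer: 0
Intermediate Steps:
t(u, V) = -9*u - 3*V - 3*V*u (t(u, V) = -3*((3*u + u*V) + V) = -3*((3*u + V*u) + V) = -3*(V + 3*u + V*u) = -9*u - 3*V - 3*V*u)
s = 63 (s = ((-4*(-2) + (-9*2 - 3*6 - 3*6*2)) + 1)*(-1) = ((8 + (-18 - 18 - 36)) + 1)*(-1) = ((8 - 72) + 1)*(-1) = (-64 + 1)*(-1) = -63*(-1) = 63)
(-15*s)*(0*10) = (-15*63)*(0*10) = -945*0 = 0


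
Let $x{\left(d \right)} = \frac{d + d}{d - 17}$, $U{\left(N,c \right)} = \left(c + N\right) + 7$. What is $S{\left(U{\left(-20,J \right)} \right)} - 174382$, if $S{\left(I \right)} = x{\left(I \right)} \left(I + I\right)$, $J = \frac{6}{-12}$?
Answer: $- \frac{10638760}{61} \approx -1.7441 \cdot 10^{5}$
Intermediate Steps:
$J = - \frac{1}{2}$ ($J = 6 \left(- \frac{1}{12}\right) = - \frac{1}{2} \approx -0.5$)
$U{\left(N,c \right)} = 7 + N + c$ ($U{\left(N,c \right)} = \left(N + c\right) + 7 = 7 + N + c$)
$x{\left(d \right)} = \frac{2 d}{-17 + d}$
$S{\left(I \right)} = \frac{4 I^{2}}{-17 + I}$ ($S{\left(I \right)} = \frac{2 I}{-17 + I} \left(I + I\right) = \frac{2 I}{-17 + I} 2 I = \frac{4 I^{2}}{-17 + I}$)
$S{\left(U{\left(-20,J \right)} \right)} - 174382 = \frac{4 \left(7 - 20 - \frac{1}{2}\right)^{2}}{-17 - \frac{27}{2}} - 174382 = \frac{4 \left(- \frac{27}{2}\right)^{2}}{-17 - \frac{27}{2}} - 174382 = 4 \cdot \frac{729}{4} \frac{1}{- \frac{61}{2}} - 174382 = 4 \cdot \frac{729}{4} \left(- \frac{2}{61}\right) - 174382 = - \frac{1458}{61} - 174382 = - \frac{10638760}{61}$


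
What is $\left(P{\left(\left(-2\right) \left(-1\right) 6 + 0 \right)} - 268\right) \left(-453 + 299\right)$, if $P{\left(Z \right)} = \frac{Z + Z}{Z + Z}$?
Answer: $41118$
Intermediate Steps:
$P{\left(Z \right)} = 1$ ($P{\left(Z \right)} = \frac{2 Z}{2 Z} = 2 Z \frac{1}{2 Z} = 1$)
$\left(P{\left(\left(-2\right) \left(-1\right) 6 + 0 \right)} - 268\right) \left(-453 + 299\right) = \left(1 - 268\right) \left(-453 + 299\right) = \left(-267\right) \left(-154\right) = 41118$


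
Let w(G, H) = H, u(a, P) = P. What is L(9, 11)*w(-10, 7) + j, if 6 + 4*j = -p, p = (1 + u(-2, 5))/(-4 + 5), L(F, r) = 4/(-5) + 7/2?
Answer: 159/10 ≈ 15.900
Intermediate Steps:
L(F, r) = 27/10 (L(F, r) = 4*(-⅕) + 7*(½) = -⅘ + 7/2 = 27/10)
p = 6 (p = (1 + 5)/(-4 + 5) = 6/1 = 6*1 = 6)
j = -3 (j = -3/2 + (-1*6)/4 = -3/2 + (¼)*(-6) = -3/2 - 3/2 = -3)
L(9, 11)*w(-10, 7) + j = (27/10)*7 - 3 = 189/10 - 3 = 159/10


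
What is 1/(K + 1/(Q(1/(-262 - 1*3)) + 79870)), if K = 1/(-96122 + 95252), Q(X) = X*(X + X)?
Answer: -813286259040/924629167 ≈ -879.58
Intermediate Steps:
Q(X) = 2*X**2 (Q(X) = X*(2*X) = 2*X**2)
K = -1/870 (K = 1/(-870) = -1/870 ≈ -0.0011494)
1/(K + 1/(Q(1/(-262 - 1*3)) + 79870)) = 1/(-1/870 + 1/(2*(1/(-262 - 1*3))**2 + 79870)) = 1/(-1/870 + 1/(2*(1/(-262 - 3))**2 + 79870)) = 1/(-1/870 + 1/(2*(1/(-265))**2 + 79870)) = 1/(-1/870 + 1/(2*(-1/265)**2 + 79870)) = 1/(-1/870 + 1/(2*(1/70225) + 79870)) = 1/(-1/870 + 1/(2/70225 + 79870)) = 1/(-1/870 + 1/(5608870752/70225)) = 1/(-1/870 + 70225/5608870752) = 1/(-924629167/813286259040) = -813286259040/924629167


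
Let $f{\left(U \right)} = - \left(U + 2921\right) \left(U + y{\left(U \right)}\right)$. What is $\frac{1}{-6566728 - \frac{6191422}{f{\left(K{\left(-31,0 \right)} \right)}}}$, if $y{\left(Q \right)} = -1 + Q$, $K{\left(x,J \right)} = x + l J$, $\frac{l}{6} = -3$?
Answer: $- \frac{91035}{597805179191} \approx -1.5228 \cdot 10^{-7}$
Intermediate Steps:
$l = -18$ ($l = 6 \left(-3\right) = -18$)
$K{\left(x,J \right)} = x - 18 J$
$f{\left(U \right)} = - \left(-1 + 2 U\right) \left(2921 + U\right)$ ($f{\left(U \right)} = - \left(U + 2921\right) \left(U + \left(-1 + U\right)\right) = - \left(2921 + U\right) \left(-1 + 2 U\right) = - \left(-1 + 2 U\right) \left(2921 + U\right)$)
$\frac{1}{-6566728 - \frac{6191422}{f{\left(K{\left(-31,0 \right)} \right)}}} = \frac{1}{-6566728 - \frac{6191422}{2921 - 5841 \left(-31 - 0\right) - 2 \left(-31 - 0\right)^{2}}} = \frac{1}{-6566728 - \frac{6191422}{2921 - 5841 \left(-31 + 0\right) - 2 \left(-31 + 0\right)^{2}}} = \frac{1}{-6566728 - \frac{6191422}{2921 - -181071 - 2 \left(-31\right)^{2}}} = \frac{1}{-6566728 - \frac{6191422}{2921 + 181071 - 1922}} = \frac{1}{-6566728 - \frac{6191422}{182070}} = \frac{1}{-6566728 - \frac{3095711}{91035}} = \frac{1}{- \frac{597805179191}{91035}} = - \frac{91035}{597805179191}$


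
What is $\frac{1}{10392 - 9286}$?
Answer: $\frac{1}{1106} \approx 0.00090416$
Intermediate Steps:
$\frac{1}{10392 - 9286} = \frac{1}{1106}$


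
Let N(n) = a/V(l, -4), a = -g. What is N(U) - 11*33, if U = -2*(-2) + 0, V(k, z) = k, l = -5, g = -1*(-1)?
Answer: -1814/5 ≈ -362.80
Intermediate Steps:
g = 1
a = -1 (a = -1*1 = -1)
U = 4 (U = 4 + 0 = 4)
N(n) = 1/5 (N(n) = -1/(-5) = -1*(-1/5) = 1/5)
N(U) - 11*33 = 1/5 - 11*33 = 1/5 - 363 = -1814/5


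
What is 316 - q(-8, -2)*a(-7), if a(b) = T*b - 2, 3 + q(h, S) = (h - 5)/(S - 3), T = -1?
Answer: 318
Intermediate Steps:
q(h, S) = -3 + (-5 + h)/(-3 + S) (q(h, S) = -3 + (h - 5)/(S - 3) = -3 + (-5 + h)/(-3 + S))
a(b) = -2 - b (a(b) = -b - 2 = -2 - b)
316 - q(-8, -2)*a(-7) = 316 - (4 - 8 - 3*(-2))/(-3 - 2)*(-2 - 1*(-7)) = 316 - (4 - 8 + 6)/(-5)*(-2 + 7) = 316 - (-1/5*2)*5 = 316 - (-2)*5/5 = 316 - 1*(-2) = 316 + 2 = 318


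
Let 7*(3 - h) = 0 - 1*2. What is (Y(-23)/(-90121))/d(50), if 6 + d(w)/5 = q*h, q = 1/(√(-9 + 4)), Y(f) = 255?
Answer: 74970/842541229 - 8211*I*√5/842541229 ≈ 8.8981e-5 - 2.1792e-5*I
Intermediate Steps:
h = 23/7 (h = 3 - (0 - 1*2)/7 = 3 - (0 - 2)/7 = 3 - ⅐*(-2) = 3 + 2/7 = 23/7 ≈ 3.2857)
q = -I*√5/5 (q = 1/(√(-5)) = 1/(I*√5) = -I*√5/5 ≈ -0.44721*I)
d(w) = -30 - 23*I*√5/7 (d(w) = -30 + 5*(-I*√5/5*(23/7)) = -30 + 5*(-23*I*√5/35) = -30 - 23*I*√5/7)
(Y(-23)/(-90121))/d(50) = (255/(-90121))/(-30 - 23*I*√5/7) = (255*(-1/90121))/(-30 - 23*I*√5/7) = -255/(90121*(-30 - 23*I*√5/7))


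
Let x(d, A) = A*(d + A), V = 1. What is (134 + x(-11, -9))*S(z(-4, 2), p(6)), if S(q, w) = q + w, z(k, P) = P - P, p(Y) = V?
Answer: 314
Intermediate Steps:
p(Y) = 1
z(k, P) = 0
x(d, A) = A*(A + d)
(134 + x(-11, -9))*S(z(-4, 2), p(6)) = (134 - 9*(-9 - 11))*(0 + 1) = (134 - 9*(-20))*1 = (134 + 180)*1 = 314*1 = 314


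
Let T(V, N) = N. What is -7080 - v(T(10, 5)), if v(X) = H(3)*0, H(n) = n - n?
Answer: -7080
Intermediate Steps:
H(n) = 0
v(X) = 0 (v(X) = 0*0 = 0)
-7080 - v(T(10, 5)) = -7080 - 1*0 = -7080 + 0 = -7080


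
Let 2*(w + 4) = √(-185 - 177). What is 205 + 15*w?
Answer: 145 + 15*I*√362/2 ≈ 145.0 + 142.7*I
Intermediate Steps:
w = -4 + I*√362/2 (w = -4 + √(-185 - 177)/2 = -4 + √(-362)/2 = -4 + (I*√362)/2 = -4 + I*√362/2 ≈ -4.0 + 9.5132*I)
205 + 15*w = 205 + 15*(-4 + I*√362/2) = 205 + (-60 + 15*I*√362/2) = 145 + 15*I*√362/2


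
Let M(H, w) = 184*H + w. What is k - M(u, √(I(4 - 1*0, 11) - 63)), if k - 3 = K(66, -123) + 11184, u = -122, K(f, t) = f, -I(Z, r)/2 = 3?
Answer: 33701 - I*√69 ≈ 33701.0 - 8.3066*I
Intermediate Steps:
I(Z, r) = -6 (I(Z, r) = -2*3 = -6)
M(H, w) = w + 184*H
k = 11253 (k = 3 + (66 + 11184) = 3 + 11250 = 11253)
k - M(u, √(I(4 - 1*0, 11) - 63)) = 11253 - (√(-6 - 63) + 184*(-122)) = 11253 - (√(-69) - 22448) = 11253 - (I*√69 - 22448) = 11253 - (-22448 + I*√69) = 11253 + (22448 - I*√69) = 33701 - I*√69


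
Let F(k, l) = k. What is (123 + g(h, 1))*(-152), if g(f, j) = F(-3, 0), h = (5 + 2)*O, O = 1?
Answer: -18240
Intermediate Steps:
h = 7 (h = (5 + 2)*1 = 7*1 = 7)
g(f, j) = -3
(123 + g(h, 1))*(-152) = (123 - 3)*(-152) = 120*(-152) = -18240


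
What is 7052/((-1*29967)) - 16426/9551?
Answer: -559591594/286214817 ≈ -1.9551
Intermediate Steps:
7052/((-1*29967)) - 16426/9551 = 7052/(-29967) - 16426*1/9551 = 7052*(-1/29967) - 16426/9551 = -7052/29967 - 16426/9551 = -559591594/286214817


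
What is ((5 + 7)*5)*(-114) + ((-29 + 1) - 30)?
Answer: -6898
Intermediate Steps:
((5 + 7)*5)*(-114) + ((-29 + 1) - 30) = (12*5)*(-114) + (-28 - 30) = 60*(-114) - 58 = -6840 - 58 = -6898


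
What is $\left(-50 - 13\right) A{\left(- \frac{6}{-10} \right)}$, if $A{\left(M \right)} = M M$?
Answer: $- \frac{567}{25} \approx -22.68$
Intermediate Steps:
$A{\left(M \right)} = M^{2}$
$\left(-50 - 13\right) A{\left(- \frac{6}{-10} \right)} = \left(-50 - 13\right) \left(- \frac{6}{-10}\right)^{2} = - 63 \left(\left(-6\right) \left(- \frac{1}{10}\right)\right)^{2} = - 63 \left(\frac{3}{5}\right)^{2} = \left(-63\right) \frac{9}{25} = - \frac{567}{25}$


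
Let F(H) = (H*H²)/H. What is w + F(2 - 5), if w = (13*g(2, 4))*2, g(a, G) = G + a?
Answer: 165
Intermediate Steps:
w = 156 (w = (13*(4 + 2))*2 = (13*6)*2 = 78*2 = 156)
F(H) = H² (F(H) = H³/H = H²)
w + F(2 - 5) = 156 + (2 - 5)² = 156 + (-3)² = 156 + 9 = 165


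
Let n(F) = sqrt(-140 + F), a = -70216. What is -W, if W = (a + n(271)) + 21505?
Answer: 48711 - sqrt(131) ≈ 48700.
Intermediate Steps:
W = -48711 + sqrt(131) (W = (-70216 + sqrt(-140 + 271)) + 21505 = (-70216 + sqrt(131)) + 21505 = -48711 + sqrt(131) ≈ -48700.)
-W = -(-48711 + sqrt(131)) = 48711 - sqrt(131)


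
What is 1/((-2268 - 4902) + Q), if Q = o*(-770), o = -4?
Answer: -1/4090 ≈ -0.00024450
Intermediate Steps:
Q = 3080 (Q = -4*(-770) = 3080)
1/((-2268 - 4902) + Q) = 1/((-2268 - 4902) + 3080) = 1/(-7170 + 3080) = 1/(-4090) = -1/4090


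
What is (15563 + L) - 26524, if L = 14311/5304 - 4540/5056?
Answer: -9184160119/838032 ≈ -10959.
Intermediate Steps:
L = 1508633/838032 (L = 14311*(1/5304) - 4540*1/5056 = 14311/5304 - 1135/1264 = 1508633/838032 ≈ 1.8002)
(15563 + L) - 26524 = (15563 + 1508633/838032) - 26524 = 13043800649/838032 - 26524 = -9184160119/838032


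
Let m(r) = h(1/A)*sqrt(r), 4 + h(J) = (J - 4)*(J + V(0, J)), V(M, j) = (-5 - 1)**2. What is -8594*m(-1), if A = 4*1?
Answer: 9620983*I/8 ≈ 1.2026e+6*I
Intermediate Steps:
V(M, j) = 36 (V(M, j) = (-6)**2 = 36)
A = 4
h(J) = -4 + (-4 + J)*(36 + J) (h(J) = -4 + (J - 4)*(J + 36) = -4 + (-4 + J)*(36 + J))
m(r) = -2239*sqrt(r)/16 (m(r) = (-148 + (1/4)**2 + 32/4)*sqrt(r) = (-148 + (1/4)**2 + 32*(1/4))*sqrt(r) = (-148 + 1/16 + 8)*sqrt(r) = -2239*sqrt(r)/16)
-8594*m(-1) = -(-9620983)*sqrt(-1)/8 = -(-9620983)*I/8 = 9620983*I/8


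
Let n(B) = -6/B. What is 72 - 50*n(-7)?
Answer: 204/7 ≈ 29.143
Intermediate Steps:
72 - 50*n(-7) = 72 - (-300)/(-7) = 72 - (-300)*(-1)/7 = 72 - 50*6/7 = 72 - 300/7 = 204/7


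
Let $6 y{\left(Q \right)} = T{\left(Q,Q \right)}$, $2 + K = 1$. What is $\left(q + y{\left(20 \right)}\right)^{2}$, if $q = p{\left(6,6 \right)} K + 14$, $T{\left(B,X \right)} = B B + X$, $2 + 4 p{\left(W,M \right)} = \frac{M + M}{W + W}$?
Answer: $\frac{113569}{16} \approx 7098.1$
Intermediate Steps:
$K = -1$ ($K = -2 + 1 = -1$)
$p{\left(W,M \right)} = - \frac{1}{2} + \frac{M}{4 W}$ ($p{\left(W,M \right)} = - \frac{1}{2} + \frac{\left(M + M\right) \frac{1}{W + W}}{4} = - \frac{1}{2} + \frac{2 M \frac{1}{2 W}}{4} = - \frac{1}{2} + \frac{M \frac{1}{W}}{4} = - \frac{1}{2} + \frac{M}{4 W}$)
$T{\left(B,X \right)} = X + B^{2}$ ($T{\left(B,X \right)} = B^{2} + X = X + B^{2}$)
$y{\left(Q \right)} = \frac{Q}{6} + \frac{Q^{2}}{6}$ ($y{\left(Q \right)} = \frac{Q + Q^{2}}{6} = \frac{Q}{6} + \frac{Q^{2}}{6}$)
$q = \frac{57}{4}$ ($q = \frac{6 - 12}{4 \cdot 6} \left(-1\right) + 14 = \frac{1}{4} \cdot \frac{1}{6} \left(6 - 12\right) \left(-1\right) + 14 = \frac{1}{4} \cdot \frac{1}{6} \left(-6\right) \left(-1\right) + 14 = \left(- \frac{1}{4}\right) \left(-1\right) + 14 = \frac{1}{4} + 14 = \frac{57}{4} \approx 14.25$)
$\left(q + y{\left(20 \right)}\right)^{2} = \left(\frac{57}{4} + \frac{1}{6} \cdot 20 \left(1 + 20\right)\right)^{2} = \left(\frac{57}{4} + \frac{1}{6} \cdot 20 \cdot 21\right)^{2} = \left(\frac{57}{4} + 70\right)^{2} = \left(\frac{337}{4}\right)^{2} = \frac{113569}{16}$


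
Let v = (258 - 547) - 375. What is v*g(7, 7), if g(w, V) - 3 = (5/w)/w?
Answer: -100928/49 ≈ -2059.8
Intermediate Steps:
g(w, V) = 3 + 5/w² (g(w, V) = 3 + (5/w)/w = 3 + 5/w²)
v = -664 (v = -289 - 375 = -664)
v*g(7, 7) = -664*(3 + 5/7²) = -664*(3 + 5*(1/49)) = -664*(3 + 5/49) = -664*152/49 = -100928/49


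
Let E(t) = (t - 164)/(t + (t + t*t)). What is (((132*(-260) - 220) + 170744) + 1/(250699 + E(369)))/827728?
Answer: 114014184508403/692877837009248 ≈ 0.16455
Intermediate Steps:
E(t) = (-164 + t)/(t² + 2*t) (E(t) = (-164 + t)/(t + (t + t²)) = (-164 + t)/(t² + 2*t))
(((132*(-260) - 220) + 170744) + 1/(250699 + E(369)))/827728 = (((132*(-260) - 220) + 170744) + 1/(250699 + (-164 + 369)/(369*(2 + 369))))/827728 = (((-34320 - 220) + 170744) + 1/(250699 + (1/369)*205/371))*(1/827728) = ((-34540 + 170744) + 1/(250699 + (1/369)*(1/371)*205))*(1/827728) = (136204 + 1/(250699 + 5/3339))*(1/827728) = (136204 + 1/(837083966/3339))*(1/827728) = (136204 + 3339/837083966)*(1/827728) = (114014184508403/837083966)*(1/827728) = 114014184508403/692877837009248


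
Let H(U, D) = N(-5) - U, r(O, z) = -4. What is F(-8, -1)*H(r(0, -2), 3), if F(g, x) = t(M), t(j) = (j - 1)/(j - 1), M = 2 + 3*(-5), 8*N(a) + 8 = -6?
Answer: 9/4 ≈ 2.2500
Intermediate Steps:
N(a) = -7/4 (N(a) = -1 + (⅛)*(-6) = -1 - ¾ = -7/4)
M = -13 (M = 2 - 15 = -13)
H(U, D) = -7/4 - U
t(j) = 1 (t(j) = (-1 + j)/(-1 + j) = 1)
F(g, x) = 1
F(-8, -1)*H(r(0, -2), 3) = 1*(-7/4 - 1*(-4)) = 1*(-7/4 + 4) = 1*(9/4) = 9/4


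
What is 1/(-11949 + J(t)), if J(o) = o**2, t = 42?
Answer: -1/10185 ≈ -9.8184e-5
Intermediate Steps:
1/(-11949 + J(t)) = 1/(-11949 + 42**2) = 1/(-11949 + 1764) = 1/(-10185) = -1/10185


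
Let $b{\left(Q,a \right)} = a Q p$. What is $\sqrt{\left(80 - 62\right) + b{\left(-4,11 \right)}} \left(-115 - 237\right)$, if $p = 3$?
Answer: $- 352 i \sqrt{114} \approx - 3758.3 i$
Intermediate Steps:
$b{\left(Q,a \right)} = 3 Q a$ ($b{\left(Q,a \right)} = a Q 3 = Q a 3 = 3 Q a$)
$\sqrt{\left(80 - 62\right) + b{\left(-4,11 \right)}} \left(-115 - 237\right) = \sqrt{\left(80 - 62\right) + 3 \left(-4\right) 11} \left(-115 - 237\right) = \sqrt{18 - 132} \left(-352\right) = \sqrt{-114} \left(-352\right) = i \sqrt{114} \left(-352\right) = - 352 i \sqrt{114}$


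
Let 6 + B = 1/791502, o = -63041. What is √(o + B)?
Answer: I*√39497395552012686/791502 ≈ 251.09*I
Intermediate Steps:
B = -4749011/791502 (B = -6 + 1/791502 = -4749011/791502 ≈ -6.0000)
√(o + B) = √(-63041 - 4749011/791502) = √(-49901826593/791502) = I*√39497395552012686/791502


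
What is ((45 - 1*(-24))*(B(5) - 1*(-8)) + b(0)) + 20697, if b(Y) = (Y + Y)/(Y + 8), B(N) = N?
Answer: 21594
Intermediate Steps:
b(Y) = 2*Y/(8 + Y) (b(Y) = (2*Y)/(8 + Y) = 2*Y/(8 + Y))
((45 - 1*(-24))*(B(5) - 1*(-8)) + b(0)) + 20697 = ((45 - 1*(-24))*(5 - 1*(-8)) + 2*0/(8 + 0)) + 20697 = ((45 + 24)*(5 + 8) + 2*0/8) + 20697 = (69*13 + 2*0*(⅛)) + 20697 = (897 + 0) + 20697 = 897 + 20697 = 21594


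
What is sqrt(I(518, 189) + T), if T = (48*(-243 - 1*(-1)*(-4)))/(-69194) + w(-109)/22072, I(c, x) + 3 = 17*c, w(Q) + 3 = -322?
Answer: 57*sqrt(394992622378934522)/381812492 ≈ 93.825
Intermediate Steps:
w(Q) = -325 (w(Q) = -3 - 322 = -325)
I(c, x) = -3 + 17*c
T = 119598791/763624984 (T = (48*(-243 - 1*(-1)*(-4)))/(-69194) - 325/22072 = (48*(-243 + 1*(-4)))*(-1/69194) - 325*1/22072 = (48*(-243 - 4))*(-1/69194) - 325/22072 = (48*(-247))*(-1/69194) - 325/22072 = -11856*(-1/69194) - 325/22072 = 5928/34597 - 325/22072 = 119598791/763624984 ≈ 0.15662)
sqrt(I(518, 189) + T) = sqrt((-3 + 17*518) + 119598791/763624984) = sqrt((-3 + 8806) + 119598791/763624984) = sqrt(8803 + 119598791/763624984) = sqrt(6722310332943/763624984) = 57*sqrt(394992622378934522)/381812492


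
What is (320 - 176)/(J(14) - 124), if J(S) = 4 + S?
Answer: -72/53 ≈ -1.3585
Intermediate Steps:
(320 - 176)/(J(14) - 124) = (320 - 176)/((4 + 14) - 124) = 144/(18 - 124) = 144/(-106) = 144*(-1/106) = -72/53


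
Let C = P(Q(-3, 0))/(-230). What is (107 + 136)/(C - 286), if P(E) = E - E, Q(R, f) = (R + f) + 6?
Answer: -243/286 ≈ -0.84965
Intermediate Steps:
Q(R, f) = 6 + R + f
P(E) = 0
C = 0 (C = 0/(-230) = 0*(-1/230) = 0)
(107 + 136)/(C - 286) = (107 + 136)/(0 - 286) = 243/(-286) = 243*(-1/286) = -243/286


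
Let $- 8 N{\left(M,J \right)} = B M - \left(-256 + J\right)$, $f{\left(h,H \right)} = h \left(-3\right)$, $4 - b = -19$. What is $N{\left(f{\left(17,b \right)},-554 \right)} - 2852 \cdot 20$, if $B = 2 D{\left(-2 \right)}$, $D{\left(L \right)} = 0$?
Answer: $- \frac{228565}{4} \approx -57141.0$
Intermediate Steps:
$b = 23$ ($b = 4 - -19 = 4 + 19 = 23$)
$f{\left(h,H \right)} = - 3 h$
$B = 0$ ($B = 2 \cdot 0 = 0$)
$N{\left(M,J \right)} = -32 + \frac{J}{8}$ ($N{\left(M,J \right)} = - \frac{0 M - \left(-256 + J\right)}{8} = - \frac{0 - \left(-256 + J\right)}{8} = - \frac{256 - J}{8} = -32 + \frac{J}{8}$)
$N{\left(f{\left(17,b \right)},-554 \right)} - 2852 \cdot 20 = \left(-32 + \frac{1}{8} \left(-554\right)\right) - 2852 \cdot 20 = \left(-32 - \frac{277}{4}\right) - 57040 = - \frac{405}{4} - 57040 = - \frac{228565}{4}$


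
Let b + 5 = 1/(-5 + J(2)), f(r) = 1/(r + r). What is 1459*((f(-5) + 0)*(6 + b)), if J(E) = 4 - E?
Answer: -1459/15 ≈ -97.267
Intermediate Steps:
f(r) = 1/(2*r)
b = -16/3 (b = -5 + 1/(-5 + (4 - 1*2)) = -5 + 1/(-5 + (4 - 2)) = -5 + 1/(-5 + 2) = -5 + 1/(-3) = -5 - ⅓ = -16/3 ≈ -5.3333)
1459*((f(-5) + 0)*(6 + b)) = 1459*(((½)/(-5) + 0)*(6 - 16/3)) = 1459*(((½)*(-⅕) + 0)*(⅔)) = 1459*((-⅒ + 0)*(⅔)) = 1459*(-⅒*⅔) = 1459*(-1/15) = -1459/15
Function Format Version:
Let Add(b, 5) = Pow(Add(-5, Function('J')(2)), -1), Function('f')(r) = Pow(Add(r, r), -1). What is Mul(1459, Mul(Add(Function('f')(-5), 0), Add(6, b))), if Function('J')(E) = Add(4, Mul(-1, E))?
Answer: Rational(-1459, 15) ≈ -97.267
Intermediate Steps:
Function('f')(r) = Mul(Rational(1, 2), Pow(r, -1)) (Function('f')(r) = Pow(Mul(2, r), -1) = Mul(Rational(1, 2), Pow(r, -1)))
b = Rational(-16, 3) (b = Add(-5, Pow(Add(-5, Add(4, Mul(-1, 2))), -1)) = Add(-5, Pow(Add(-5, Add(4, -2)), -1)) = Add(-5, Pow(Add(-5, 2), -1)) = Add(-5, Pow(-3, -1)) = Add(-5, Rational(-1, 3)) = Rational(-16, 3) ≈ -5.3333)
Mul(1459, Mul(Add(Function('f')(-5), 0), Add(6, b))) = Mul(1459, Mul(Add(Mul(Rational(1, 2), Pow(-5, -1)), 0), Add(6, Rational(-16, 3)))) = Mul(1459, Mul(Add(Mul(Rational(1, 2), Rational(-1, 5)), 0), Rational(2, 3))) = Mul(1459, Mul(Add(Rational(-1, 10), 0), Rational(2, 3))) = Mul(1459, Mul(Rational(-1, 10), Rational(2, 3))) = Mul(1459, Rational(-1, 15)) = Rational(-1459, 15)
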